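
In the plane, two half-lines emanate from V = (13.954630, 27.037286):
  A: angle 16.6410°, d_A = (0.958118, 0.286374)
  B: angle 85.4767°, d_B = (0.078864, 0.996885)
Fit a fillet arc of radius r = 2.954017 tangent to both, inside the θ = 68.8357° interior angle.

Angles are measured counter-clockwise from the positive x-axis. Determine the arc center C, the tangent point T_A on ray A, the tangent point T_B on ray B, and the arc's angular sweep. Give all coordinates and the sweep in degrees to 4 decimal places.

center=(17.2395,31.1022) T_A=(18.0854,28.2719) T_B=(14.2946,31.3352) sweep=111.1643

bisector direction at 51.0588° = (0.628522,0.777792)
center distance |VC| = r/sin(θ/2) = 2.954017/sin(34.4179°) = 5.226276
C = V + |VC|·bis = (17.2395,31.1022)
T_A = V + ((C−V)·d_A)·d_A = V + 4.3114·d_A = (18.0854,28.2719)
T_B = V + ((C−V)·d_B)·d_B = V + 4.3114·d_B = (14.2946,31.3352)
sweep = 180° − θ = 111.1643°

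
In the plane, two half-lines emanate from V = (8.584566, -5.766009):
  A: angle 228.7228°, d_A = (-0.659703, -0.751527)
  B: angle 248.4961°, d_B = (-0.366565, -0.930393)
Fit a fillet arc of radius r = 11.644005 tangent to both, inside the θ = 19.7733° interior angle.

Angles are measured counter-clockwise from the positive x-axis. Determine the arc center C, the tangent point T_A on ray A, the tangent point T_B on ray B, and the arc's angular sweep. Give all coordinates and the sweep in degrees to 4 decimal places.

center=(-26.7388,-63.6564) T_A=(-35.4895,-55.9748) T_B=(-15.9053,-67.9247) sweep=160.2267

bisector direction at 238.6094° = (-0.520869,-0.853637)
center distance |VC| = r/sin(θ/2) = 11.644005/sin(9.8866°) = 67.816160
C = V + |VC|·bis = (-26.7388,-63.6564)
T_A = V + ((C−V)·d_A)·d_A = V + 66.8090·d_A = (-35.4895,-55.9748)
T_B = V + ((C−V)·d_B)·d_B = V + 66.8090·d_B = (-15.9053,-67.9247)
sweep = 180° − θ = 160.2267°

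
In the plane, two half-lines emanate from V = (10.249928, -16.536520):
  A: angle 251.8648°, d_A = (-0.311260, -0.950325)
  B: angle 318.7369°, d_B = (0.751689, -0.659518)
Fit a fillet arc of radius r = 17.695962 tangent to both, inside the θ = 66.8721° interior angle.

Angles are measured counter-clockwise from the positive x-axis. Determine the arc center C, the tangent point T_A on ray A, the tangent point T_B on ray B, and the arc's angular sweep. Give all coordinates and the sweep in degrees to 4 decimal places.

bisector direction at 285.3009° = (0.263887,-0.964554)
center distance |VC| = r/sin(θ/2) = 17.695962/sin(33.4361°) = 32.115739
C = V + |VC|·bis = (18.7249,-47.5139)
T_A = V + ((C−V)·d_A)·d_A = V + 26.8006·d_A = (1.9080,-42.0058)
T_B = V + ((C−V)·d_B)·d_B = V + 26.8006·d_B = (30.3957,-34.2120)
sweep = 180° − θ = 113.1279°

center=(18.7249,-47.5139) T_A=(1.9080,-42.0058) T_B=(30.3957,-34.2120) sweep=113.1279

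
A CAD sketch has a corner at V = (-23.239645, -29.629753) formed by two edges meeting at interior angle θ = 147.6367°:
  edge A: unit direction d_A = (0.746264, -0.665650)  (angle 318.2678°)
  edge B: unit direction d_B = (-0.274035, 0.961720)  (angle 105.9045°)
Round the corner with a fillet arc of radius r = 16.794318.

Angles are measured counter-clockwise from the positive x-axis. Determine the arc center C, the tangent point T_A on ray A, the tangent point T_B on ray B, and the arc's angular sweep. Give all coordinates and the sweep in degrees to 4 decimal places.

bisector direction at 32.0862° = (0.847250,0.531194)
center distance |VC| = r/sin(θ/2) = 16.794318/sin(73.8183°) = 17.487105
C = V + |VC|·bis = (-8.4237,-20.3407)
T_A = V + ((C−V)·d_A)·d_A = V + 4.8734·d_A = (-19.6028,-32.8737)
T_B = V + ((C−V)·d_B)·d_B = V + 4.8734·d_B = (-24.5751,-24.9429)
sweep = 180° − θ = 32.3633°

center=(-8.4237,-20.3407) T_A=(-19.6028,-32.8737) T_B=(-24.5751,-24.9429) sweep=32.3633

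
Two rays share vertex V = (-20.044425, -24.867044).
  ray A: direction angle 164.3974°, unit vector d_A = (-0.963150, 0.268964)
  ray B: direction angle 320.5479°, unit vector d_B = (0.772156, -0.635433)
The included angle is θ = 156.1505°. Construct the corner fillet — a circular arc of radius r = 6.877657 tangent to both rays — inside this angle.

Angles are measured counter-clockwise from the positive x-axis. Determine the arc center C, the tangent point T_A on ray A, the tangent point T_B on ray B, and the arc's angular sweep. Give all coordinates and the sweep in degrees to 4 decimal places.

center=(-23.2932,-31.1006) T_A=(-21.4434,-24.4764) T_B=(-18.9229,-25.7900) sweep=23.8495

bisector direction at 242.4726° = (-0.462172,-0.886790)
center distance |VC| = r/sin(θ/2) = 6.877657/sin(78.0752°) = 7.029352
C = V + |VC|·bis = (-23.2932,-31.1006)
T_A = V + ((C−V)·d_A)·d_A = V + 1.4525·d_A = (-21.4434,-24.4764)
T_B = V + ((C−V)·d_B)·d_B = V + 1.4525·d_B = (-18.9229,-25.7900)
sweep = 180° − θ = 23.8495°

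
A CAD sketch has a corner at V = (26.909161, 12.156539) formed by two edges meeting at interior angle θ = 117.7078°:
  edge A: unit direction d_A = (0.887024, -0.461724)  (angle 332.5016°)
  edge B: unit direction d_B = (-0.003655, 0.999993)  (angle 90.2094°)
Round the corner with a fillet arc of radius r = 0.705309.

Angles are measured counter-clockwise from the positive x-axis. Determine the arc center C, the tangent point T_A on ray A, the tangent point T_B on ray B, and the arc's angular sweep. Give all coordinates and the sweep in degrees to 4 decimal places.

center=(27.6129,12.5854) T_A=(27.2872,11.9597) T_B=(26.9076,12.5828) sweep=62.2922

bisector direction at 31.3555° = (0.853955,0.520347)
center distance |VC| = r/sin(θ/2) = 0.705309/sin(58.8539°) = 0.824102
C = V + |VC|·bis = (27.6129,12.5854)
T_A = V + ((C−V)·d_A)·d_A = V + 0.4262·d_A = (27.2872,11.9597)
T_B = V + ((C−V)·d_B)·d_B = V + 0.4262·d_B = (26.9076,12.5828)
sweep = 180° − θ = 62.2922°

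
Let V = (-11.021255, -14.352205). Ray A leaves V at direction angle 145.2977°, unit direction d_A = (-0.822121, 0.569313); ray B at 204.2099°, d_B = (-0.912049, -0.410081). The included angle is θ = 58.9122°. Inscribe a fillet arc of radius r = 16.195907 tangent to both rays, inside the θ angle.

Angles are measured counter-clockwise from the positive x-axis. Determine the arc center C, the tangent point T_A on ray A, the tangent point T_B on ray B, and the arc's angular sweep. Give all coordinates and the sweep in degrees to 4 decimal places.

bisector direction at 174.7538° = (-0.995811,0.091436)
center distance |VC| = r/sin(θ/2) = 16.195907/sin(29.4561°) = 32.934807
C = V + |VC|·bis = (-43.8181,-11.3408)
T_A = V + ((C−V)·d_A)·d_A = V + 28.6774·d_A = (-34.5976,1.9742)
T_B = V + ((C−V)·d_B)·d_B = V + 28.6774·d_B = (-37.1765,-26.1123)
sweep = 180° − θ = 121.0878°

center=(-43.8181,-11.3408) T_A=(-34.5976,1.9742) T_B=(-37.1765,-26.1123) sweep=121.0878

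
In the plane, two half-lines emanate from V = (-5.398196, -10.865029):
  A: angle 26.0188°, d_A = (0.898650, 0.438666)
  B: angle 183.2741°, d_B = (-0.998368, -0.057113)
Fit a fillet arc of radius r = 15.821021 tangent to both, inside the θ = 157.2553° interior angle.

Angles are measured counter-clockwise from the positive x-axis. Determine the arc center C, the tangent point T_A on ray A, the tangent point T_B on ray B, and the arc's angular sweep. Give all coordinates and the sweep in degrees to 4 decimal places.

bisector direction at 104.6465° = (-0.252854,0.967504)
center distance |VC| = r/sin(θ/2) = 15.821021/sin(78.6277°) = 16.137865
C = V + |VC|·bis = (-9.4787,4.7484)
T_A = V + ((C−V)·d_A)·d_A = V + 3.1821·d_A = (-2.5386,-9.4691)
T_B = V + ((C−V)·d_B)·d_B = V + 3.1821·d_B = (-8.5751,-11.0468)
sweep = 180° − θ = 22.7447°

center=(-9.4787,4.7484) T_A=(-2.5386,-9.4691) T_B=(-8.5751,-11.0468) sweep=22.7447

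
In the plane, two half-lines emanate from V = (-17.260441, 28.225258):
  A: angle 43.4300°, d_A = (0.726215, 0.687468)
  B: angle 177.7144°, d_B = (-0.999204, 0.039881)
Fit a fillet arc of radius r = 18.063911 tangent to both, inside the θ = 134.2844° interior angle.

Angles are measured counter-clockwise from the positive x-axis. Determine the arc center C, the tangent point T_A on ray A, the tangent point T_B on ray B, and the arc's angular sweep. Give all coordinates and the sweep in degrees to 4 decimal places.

center=(-24.1488,46.5785) T_A=(-11.7304,33.4602) T_B=(-24.8692,28.5289) sweep=45.7156

bisector direction at 110.5722° = (-0.351387,0.936230)
center distance |VC| = r/sin(θ/2) = 18.063911/sin(67.1422°) = 19.603326
C = V + |VC|·bis = (-24.1488,46.5785)
T_A = V + ((C−V)·d_A)·d_A = V + 7.6148·d_A = (-11.7304,33.4602)
T_B = V + ((C−V)·d_B)·d_B = V + 7.6148·d_B = (-24.8692,28.5289)
sweep = 180° − θ = 45.7156°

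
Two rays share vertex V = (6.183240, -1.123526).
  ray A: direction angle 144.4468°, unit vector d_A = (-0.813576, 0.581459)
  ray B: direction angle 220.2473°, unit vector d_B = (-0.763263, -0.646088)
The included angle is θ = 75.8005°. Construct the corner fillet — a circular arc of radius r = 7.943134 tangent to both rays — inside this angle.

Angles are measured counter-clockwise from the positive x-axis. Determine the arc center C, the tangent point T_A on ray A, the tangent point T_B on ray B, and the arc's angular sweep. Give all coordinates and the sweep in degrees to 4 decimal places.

bisector direction at 182.3470° = (-0.999161,-0.040952)
center distance |VC| = r/sin(θ/2) = 7.943134/sin(37.9002°) = 12.930622
C = V + |VC|·bis = (-6.7365,-1.6531)
T_A = V + ((C−V)·d_A)·d_A = V + 10.2033·d_A = (-2.1179,4.8093)
T_B = V + ((C−V)·d_B)·d_B = V + 10.2033·d_B = (-1.6046,-7.7158)
sweep = 180° − θ = 104.1995°

center=(-6.7365,-1.6531) T_A=(-2.1179,4.8093) T_B=(-1.6046,-7.7158) sweep=104.1995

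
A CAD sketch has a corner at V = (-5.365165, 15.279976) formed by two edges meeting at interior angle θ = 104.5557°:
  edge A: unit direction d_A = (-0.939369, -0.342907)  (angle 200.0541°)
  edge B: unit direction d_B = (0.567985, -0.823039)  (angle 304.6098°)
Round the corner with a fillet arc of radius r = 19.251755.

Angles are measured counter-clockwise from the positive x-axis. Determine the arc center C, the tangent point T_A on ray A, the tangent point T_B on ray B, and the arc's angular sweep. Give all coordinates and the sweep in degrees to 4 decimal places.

bisector direction at 252.3320° = (-0.303502,-0.952831)
center distance |VC| = r/sin(θ/2) = 19.251755/sin(52.2779°) = 24.338900
C = V + |VC|·bis = (-12.7521,-7.9109)
T_A = V + ((C−V)·d_A)·d_A = V + 14.8913·d_A = (-19.3536,10.1736)
T_B = V + ((C−V)·d_B)·d_B = V + 14.8913·d_B = (3.0929,3.0238)
sweep = 180° − θ = 75.4443°

center=(-12.7521,-7.9109) T_A=(-19.3536,10.1736) T_B=(3.0929,3.0238) sweep=75.4443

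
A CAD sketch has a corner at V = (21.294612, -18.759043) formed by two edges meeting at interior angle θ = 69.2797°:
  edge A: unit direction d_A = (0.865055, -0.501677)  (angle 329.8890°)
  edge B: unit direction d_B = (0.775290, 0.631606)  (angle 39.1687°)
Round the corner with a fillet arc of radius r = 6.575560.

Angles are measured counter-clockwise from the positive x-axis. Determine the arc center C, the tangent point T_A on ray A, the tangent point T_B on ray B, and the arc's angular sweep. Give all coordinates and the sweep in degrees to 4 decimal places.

center=(32.8267,-17.8456) T_A=(29.5279,-23.5338) T_B=(28.6735,-12.7476) sweep=110.7203

bisector direction at 4.5288° = (0.996878,0.078961)
center distance |VC| = r/sin(θ/2) = 6.575560/sin(34.6399°) = 11.568215
C = V + |VC|·bis = (32.8267,-17.8456)
T_A = V + ((C−V)·d_A)·d_A = V + 9.5176·d_A = (29.5279,-23.5338)
T_B = V + ((C−V)·d_B)·d_B = V + 9.5176·d_B = (28.6735,-12.7476)
sweep = 180° − θ = 110.7203°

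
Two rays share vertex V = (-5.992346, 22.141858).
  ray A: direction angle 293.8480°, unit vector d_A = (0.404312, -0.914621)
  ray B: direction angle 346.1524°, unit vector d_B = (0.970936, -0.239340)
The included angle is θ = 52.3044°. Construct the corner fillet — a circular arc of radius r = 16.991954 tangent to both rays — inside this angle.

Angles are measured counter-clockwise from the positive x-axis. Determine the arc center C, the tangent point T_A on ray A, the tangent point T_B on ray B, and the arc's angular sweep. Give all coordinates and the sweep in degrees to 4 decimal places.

center=(23.5401,-2.6386) T_A=(7.9989,-9.5087) T_B=(27.6069,13.8595) sweep=127.6956

bisector direction at 320.0002° = (0.766047,-0.642785)
center distance |VC| = r/sin(θ/2) = 16.991954/sin(26.1522°) = 38.551738
C = V + |VC|·bis = (23.5401,-2.6386)
T_A = V + ((C−V)·d_A)·d_A = V + 34.6051·d_A = (7.9989,-9.5087)
T_B = V + ((C−V)·d_B)·d_B = V + 34.6051·d_B = (27.6069,13.8595)
sweep = 180° − θ = 127.6956°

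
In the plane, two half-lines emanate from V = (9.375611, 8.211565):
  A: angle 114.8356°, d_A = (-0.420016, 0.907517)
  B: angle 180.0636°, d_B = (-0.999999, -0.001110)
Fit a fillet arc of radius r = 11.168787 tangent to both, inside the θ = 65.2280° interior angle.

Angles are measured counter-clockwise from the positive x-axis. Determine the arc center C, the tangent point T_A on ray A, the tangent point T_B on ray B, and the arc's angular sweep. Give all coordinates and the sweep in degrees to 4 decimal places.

bisector direction at 147.4496° = (-0.842918,0.538041)
center distance |VC| = r/sin(θ/2) = 11.168787/sin(32.6140°) = 20.722211
C = V + |VC|·bis = (-8.0915,19.3610)
T_A = V + ((C−V)·d_A)·d_A = V + 17.4547·d_A = (2.0443,24.0520)
T_B = V + ((C−V)·d_B)·d_B = V + 17.4547·d_B = (-8.0791,8.1922)
sweep = 180° − θ = 114.7720°

center=(-8.0915,19.3610) T_A=(2.0443,24.0520) T_B=(-8.0791,8.1922) sweep=114.7720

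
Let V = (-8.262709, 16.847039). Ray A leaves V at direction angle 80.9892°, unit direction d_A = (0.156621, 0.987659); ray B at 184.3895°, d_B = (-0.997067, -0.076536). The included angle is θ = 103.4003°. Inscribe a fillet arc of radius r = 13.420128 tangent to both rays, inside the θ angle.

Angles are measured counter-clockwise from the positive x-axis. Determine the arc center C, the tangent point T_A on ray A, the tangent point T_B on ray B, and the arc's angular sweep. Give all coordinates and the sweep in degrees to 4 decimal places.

center=(-19.8573,29.4166) T_A=(-6.6028,27.3148) T_B=(-18.8301,16.0359) sweep=76.5997

bisector direction at 132.6893° = (-0.678023,0.735041)
center distance |VC| = r/sin(θ/2) = 13.420128/sin(51.7002°) = 17.100541
C = V + |VC|·bis = (-19.8573,29.4166)
T_A = V + ((C−V)·d_A)·d_A = V + 10.5985·d_A = (-6.6028,27.3148)
T_B = V + ((C−V)·d_B)·d_B = V + 10.5985·d_B = (-18.8301,16.0359)
sweep = 180° − θ = 76.5997°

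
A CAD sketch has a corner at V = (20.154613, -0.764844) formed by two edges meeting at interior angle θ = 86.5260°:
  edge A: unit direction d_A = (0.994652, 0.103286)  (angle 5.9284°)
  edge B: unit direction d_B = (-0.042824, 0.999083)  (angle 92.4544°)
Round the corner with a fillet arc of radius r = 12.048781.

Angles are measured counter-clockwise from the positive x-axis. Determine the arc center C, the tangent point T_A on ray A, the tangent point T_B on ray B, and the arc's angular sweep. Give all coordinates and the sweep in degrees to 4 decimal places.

bisector direction at 49.1914° = (0.653534,0.756897)
center distance |VC| = r/sin(θ/2) = 12.048781/sin(43.2630°) = 17.580524
C = V + |VC|·bis = (31.6441,12.5418)
T_A = V + ((C−V)·d_A)·d_A = V + 12.8024·d_A = (32.8886,0.5575)
T_B = V + ((C−V)·d_B)·d_B = V + 12.8024·d_B = (19.6064,12.0258)
sweep = 180° − θ = 93.4740°

center=(31.6441,12.5418) T_A=(32.8886,0.5575) T_B=(19.6064,12.0258) sweep=93.4740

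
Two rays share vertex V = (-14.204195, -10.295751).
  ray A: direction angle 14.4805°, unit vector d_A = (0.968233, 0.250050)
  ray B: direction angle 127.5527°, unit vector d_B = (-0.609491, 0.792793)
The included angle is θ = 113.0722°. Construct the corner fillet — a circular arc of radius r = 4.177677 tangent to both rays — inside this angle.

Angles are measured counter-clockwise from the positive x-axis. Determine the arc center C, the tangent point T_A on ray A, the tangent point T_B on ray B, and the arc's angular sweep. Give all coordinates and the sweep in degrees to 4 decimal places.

bisector direction at 71.0166° = (0.325294,0.945613)
center distance |VC| = r/sin(θ/2) = 4.177677/sin(56.5361°) = 5.007803
C = V + |VC|·bis = (-12.5752,-5.5603)
T_A = V + ((C−V)·d_A)·d_A = V + 2.7614·d_A = (-11.5306,-9.6053)
T_B = V + ((C−V)·d_B)·d_B = V + 2.7614·d_B = (-15.8872,-8.1066)
sweep = 180° − θ = 66.9278°

center=(-12.5752,-5.5603) T_A=(-11.5306,-9.6053) T_B=(-15.8872,-8.1066) sweep=66.9278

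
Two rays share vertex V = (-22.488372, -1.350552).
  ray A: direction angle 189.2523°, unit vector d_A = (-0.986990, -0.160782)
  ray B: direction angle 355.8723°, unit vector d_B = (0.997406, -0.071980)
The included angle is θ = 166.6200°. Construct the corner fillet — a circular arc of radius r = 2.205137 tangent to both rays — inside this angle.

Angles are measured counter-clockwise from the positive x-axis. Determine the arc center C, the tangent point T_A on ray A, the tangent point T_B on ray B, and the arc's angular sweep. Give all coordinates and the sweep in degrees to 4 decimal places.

bisector direction at 272.5623° = (0.044706,-0.999000)
center distance |VC| = r/sin(θ/2) = 2.205137/sin(83.3100°) = 2.220255
C = V + |VC|·bis = (-22.3891,-3.5686)
T_A = V + ((C−V)·d_A)·d_A = V + 0.2587·d_A = (-22.7437,-1.3921)
T_B = V + ((C−V)·d_B)·d_B = V + 0.2587·d_B = (-22.2304,-1.3692)
sweep = 180° − θ = 13.3800°

center=(-22.3891,-3.5686) T_A=(-22.7437,-1.3921) T_B=(-22.2304,-1.3692) sweep=13.3800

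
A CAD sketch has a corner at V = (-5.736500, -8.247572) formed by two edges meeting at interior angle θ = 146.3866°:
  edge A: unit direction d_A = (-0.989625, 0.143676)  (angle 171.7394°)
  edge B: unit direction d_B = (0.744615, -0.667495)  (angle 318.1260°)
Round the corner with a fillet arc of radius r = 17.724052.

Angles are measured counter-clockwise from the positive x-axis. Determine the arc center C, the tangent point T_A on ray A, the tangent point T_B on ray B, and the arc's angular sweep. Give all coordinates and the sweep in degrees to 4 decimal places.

center=(-13.5809,-25.0186) T_A=(-11.0344,-7.4784) T_B=(-1.7502,-11.8210) sweep=33.6134

bisector direction at 244.9327° = (-0.423683,-0.905811)
center distance |VC| = r/sin(θ/2) = 17.724052/sin(73.1933°) = 18.514903
C = V + |VC|·bis = (-13.5809,-25.0186)
T_A = V + ((C−V)·d_A)·d_A = V + 5.3535·d_A = (-11.0344,-7.4784)
T_B = V + ((C−V)·d_B)·d_B = V + 5.3535·d_B = (-1.7502,-11.8210)
sweep = 180° − θ = 33.6134°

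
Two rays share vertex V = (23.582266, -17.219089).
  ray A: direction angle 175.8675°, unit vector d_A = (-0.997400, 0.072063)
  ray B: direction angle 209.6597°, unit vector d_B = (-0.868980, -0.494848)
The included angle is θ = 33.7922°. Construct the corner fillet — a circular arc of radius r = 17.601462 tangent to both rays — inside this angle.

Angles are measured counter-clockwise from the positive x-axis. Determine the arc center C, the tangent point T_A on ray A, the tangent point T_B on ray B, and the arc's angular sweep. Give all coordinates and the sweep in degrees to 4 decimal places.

center=(-35.4829,-30.5989) T_A=(-34.2145,-13.0432) T_B=(-26.7729,-45.8942) sweep=146.2078

bisector direction at 192.7636° = (-0.975290,-0.220929)
center distance |VC| = r/sin(θ/2) = 17.601462/sin(16.8961°) = 60.561656
C = V + |VC|·bis = (-35.4829,-30.5989)
T_A = V + ((C−V)·d_A)·d_A = V + 57.9474·d_A = (-34.2145,-13.0432)
T_B = V + ((C−V)·d_B)·d_B = V + 57.9474·d_B = (-26.7729,-45.8942)
sweep = 180° − θ = 146.2078°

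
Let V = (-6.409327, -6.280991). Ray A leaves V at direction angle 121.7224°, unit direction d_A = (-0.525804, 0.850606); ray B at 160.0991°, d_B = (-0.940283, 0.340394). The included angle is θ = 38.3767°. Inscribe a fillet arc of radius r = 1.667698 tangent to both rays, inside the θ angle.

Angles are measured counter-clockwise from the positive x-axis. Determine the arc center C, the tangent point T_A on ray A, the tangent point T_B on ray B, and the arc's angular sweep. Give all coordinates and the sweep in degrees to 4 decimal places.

center=(-10.3476,-3.0817) T_A=(-8.9290,-2.2048) T_B=(-10.9153,-4.6498) sweep=141.6233

bisector direction at 140.9107° = (-0.776165,0.630530)
center distance |VC| = r/sin(θ/2) = 1.667698/sin(19.1883°) = 5.074009
C = V + |VC|·bis = (-10.3476,-3.0817)
T_A = V + ((C−V)·d_A)·d_A = V + 4.7921·d_A = (-8.9290,-2.2048)
T_B = V + ((C−V)·d_B)·d_B = V + 4.7921·d_B = (-10.9153,-4.6498)
sweep = 180° − θ = 141.6233°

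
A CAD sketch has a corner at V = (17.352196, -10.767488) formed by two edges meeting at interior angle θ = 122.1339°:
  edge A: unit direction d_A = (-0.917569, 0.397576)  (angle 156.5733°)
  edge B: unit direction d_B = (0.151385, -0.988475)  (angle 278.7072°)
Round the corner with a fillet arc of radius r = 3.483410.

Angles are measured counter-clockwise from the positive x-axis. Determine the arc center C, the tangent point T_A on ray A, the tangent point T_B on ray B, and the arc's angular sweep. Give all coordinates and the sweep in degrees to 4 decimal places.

bisector direction at 217.6403° = (-0.791861,-0.610702)
center distance |VC| = r/sin(θ/2) = 3.483410/sin(61.0669°) = 3.980196
C = V + |VC|·bis = (14.2004,-13.1982)
T_A = V + ((C−V)·d_A)·d_A = V + 1.9256·d_A = (15.5854,-10.0019)
T_B = V + ((C−V)·d_B)·d_B = V + 1.9256·d_B = (17.6437,-12.6709)
sweep = 180° − θ = 57.8661°

center=(14.2004,-13.1982) T_A=(15.5854,-10.0019) T_B=(17.6437,-12.6709) sweep=57.8661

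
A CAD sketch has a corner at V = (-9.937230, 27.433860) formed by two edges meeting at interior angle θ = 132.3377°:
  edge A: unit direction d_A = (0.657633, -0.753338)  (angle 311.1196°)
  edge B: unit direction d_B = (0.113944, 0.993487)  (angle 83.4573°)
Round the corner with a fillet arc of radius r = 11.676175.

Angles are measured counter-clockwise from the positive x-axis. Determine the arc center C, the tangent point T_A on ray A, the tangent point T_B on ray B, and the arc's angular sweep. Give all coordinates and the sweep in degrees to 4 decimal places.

center=(2.2506,31.2272) T_A=(-6.5456,23.5486) T_B=(-9.3496,32.5577) sweep=47.6623

bisector direction at 17.2885° = (0.954821,0.297182)
center distance |VC| = r/sin(θ/2) = 11.676175/sin(66.1689°) = 12.764472
C = V + |VC|·bis = (2.2506,31.2272)
T_A = V + ((C−V)·d_A)·d_A = V + 5.1574·d_A = (-6.5456,23.5486)
T_B = V + ((C−V)·d_B)·d_B = V + 5.1574·d_B = (-9.3496,32.5577)
sweep = 180° − θ = 47.6623°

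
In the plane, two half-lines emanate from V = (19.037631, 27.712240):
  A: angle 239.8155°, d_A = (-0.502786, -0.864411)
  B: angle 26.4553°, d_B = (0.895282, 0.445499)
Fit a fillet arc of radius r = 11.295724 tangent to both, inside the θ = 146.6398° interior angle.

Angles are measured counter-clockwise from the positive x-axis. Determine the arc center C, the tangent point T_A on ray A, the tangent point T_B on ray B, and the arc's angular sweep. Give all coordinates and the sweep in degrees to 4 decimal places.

center=(27.1000,19.1072) T_A=(17.3359,24.7866) T_B=(22.0678,29.2201) sweep=33.3602

bisector direction at 313.1354° = (0.683725,-0.729740)
center distance |VC| = r/sin(θ/2) = 11.295724/sin(73.3199°) = 11.791901
C = V + |VC|·bis = (27.1000,19.1072)
T_A = V + ((C−V)·d_A)·d_A = V + 3.3846·d_A = (17.3359,24.7866)
T_B = V + ((C−V)·d_B)·d_B = V + 3.3846·d_B = (22.0678,29.2201)
sweep = 180° − θ = 33.3602°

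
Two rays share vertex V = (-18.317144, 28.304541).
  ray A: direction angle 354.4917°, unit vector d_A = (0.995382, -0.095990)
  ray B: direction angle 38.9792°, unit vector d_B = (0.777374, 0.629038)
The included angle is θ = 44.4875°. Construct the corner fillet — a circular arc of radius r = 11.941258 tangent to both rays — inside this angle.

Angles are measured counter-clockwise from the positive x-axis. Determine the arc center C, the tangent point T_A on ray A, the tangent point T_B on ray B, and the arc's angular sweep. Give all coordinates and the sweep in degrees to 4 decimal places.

center=(11.8917,37.3880) T_A=(10.7454,25.5019) T_B=(4.3802,46.6708) sweep=135.5125

bisector direction at 16.7355° = (0.957645,0.287953)
center distance |VC| = r/sin(θ/2) = 11.941258/sin(22.2437°) = 31.544927
C = V + |VC|·bis = (11.8917,37.3880)
T_A = V + ((C−V)·d_A)·d_A = V + 29.1974·d_A = (10.7454,25.5019)
T_B = V + ((C−V)·d_B)·d_B = V + 29.1974·d_B = (4.3802,46.6708)
sweep = 180° − θ = 135.5125°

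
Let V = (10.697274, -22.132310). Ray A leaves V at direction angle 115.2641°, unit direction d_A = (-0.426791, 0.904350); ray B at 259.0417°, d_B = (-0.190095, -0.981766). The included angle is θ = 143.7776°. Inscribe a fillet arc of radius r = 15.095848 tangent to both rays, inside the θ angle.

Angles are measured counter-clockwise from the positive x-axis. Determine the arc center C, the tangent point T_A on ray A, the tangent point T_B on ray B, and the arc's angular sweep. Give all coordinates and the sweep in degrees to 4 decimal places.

center=(-5.0619,-24.1100) T_A=(8.5901,-17.6672) T_B=(9.7587,-26.9796) sweep=36.2224

bisector direction at 187.1529° = (-0.992217,-0.124518)
center distance |VC| = r/sin(θ/2) = 15.095848/sin(71.8888°) = 15.882760
C = V + |VC|·bis = (-5.0619,-24.1100)
T_A = V + ((C−V)·d_A)·d_A = V + 4.9374·d_A = (8.5901,-17.6672)
T_B = V + ((C−V)·d_B)·d_B = V + 4.9374·d_B = (9.7587,-26.9796)
sweep = 180° − θ = 36.2224°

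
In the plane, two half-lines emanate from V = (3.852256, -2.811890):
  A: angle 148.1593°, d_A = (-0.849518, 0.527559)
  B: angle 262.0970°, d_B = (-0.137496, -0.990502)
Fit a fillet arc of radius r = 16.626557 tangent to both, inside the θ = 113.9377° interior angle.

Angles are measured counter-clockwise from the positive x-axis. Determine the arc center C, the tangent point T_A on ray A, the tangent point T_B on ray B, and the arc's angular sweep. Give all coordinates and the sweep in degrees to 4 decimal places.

bisector direction at 205.1282° = (-0.905360,-0.424644)
center distance |VC| = r/sin(θ/2) = 16.626557/sin(56.9689°) = 19.831901
C = V + |VC|·bis = (-14.1028,-11.2334)
T_A = V + ((C−V)·d_A)·d_A = V + 10.8103·d_A = (-5.3313,2.8912)
T_B = V + ((C−V)·d_B)·d_B = V + 10.8103·d_B = (2.3659,-13.5195)
sweep = 180° − θ = 66.0623°

center=(-14.1028,-11.2334) T_A=(-5.3313,2.8912) T_B=(2.3659,-13.5195) sweep=66.0623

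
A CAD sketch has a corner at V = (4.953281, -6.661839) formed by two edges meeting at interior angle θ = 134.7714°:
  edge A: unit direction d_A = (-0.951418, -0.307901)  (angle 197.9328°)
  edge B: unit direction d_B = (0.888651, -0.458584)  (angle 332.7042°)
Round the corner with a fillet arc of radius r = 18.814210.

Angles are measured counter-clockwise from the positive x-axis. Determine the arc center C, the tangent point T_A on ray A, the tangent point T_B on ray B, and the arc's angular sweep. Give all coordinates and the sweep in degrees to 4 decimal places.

bisector direction at 265.3185° = (-0.081617,-0.996664)
center distance |VC| = r/sin(θ/2) = 18.814210/sin(67.3857°) = 20.381236
C = V + |VC|·bis = (3.2898,-26.9751)
T_A = V + ((C−V)·d_A)·d_A = V + 7.8371·d_A = (-2.5031,-9.0749)
T_B = V + ((C−V)·d_B)·d_B = V + 7.8371·d_B = (11.9177,-10.2558)
sweep = 180° − θ = 45.2286°

center=(3.2898,-26.9751) T_A=(-2.5031,-9.0749) T_B=(11.9177,-10.2558) sweep=45.2286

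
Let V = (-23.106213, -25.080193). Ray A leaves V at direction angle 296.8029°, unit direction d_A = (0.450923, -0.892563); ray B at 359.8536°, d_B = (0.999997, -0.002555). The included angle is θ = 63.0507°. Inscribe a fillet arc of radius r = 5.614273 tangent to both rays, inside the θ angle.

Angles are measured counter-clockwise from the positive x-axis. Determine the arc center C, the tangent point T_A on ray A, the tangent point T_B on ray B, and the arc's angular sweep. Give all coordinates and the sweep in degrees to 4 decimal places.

center=(-13.9680,-30.7178) T_A=(-18.9791,-33.2494) T_B=(-13.9537,-25.1036) sweep=116.9493

bisector direction at 328.3283° = (0.851070,-0.525052)
center distance |VC| = r/sin(θ/2) = 5.614273/sin(31.5253°) = 10.737298
C = V + |VC|·bis = (-13.9680,-30.7178)
T_A = V + ((C−V)·d_A)·d_A = V + 9.1526·d_A = (-18.9791,-33.2494)
T_B = V + ((C−V)·d_B)·d_B = V + 9.1526·d_B = (-13.9537,-25.1036)
sweep = 180° − θ = 116.9493°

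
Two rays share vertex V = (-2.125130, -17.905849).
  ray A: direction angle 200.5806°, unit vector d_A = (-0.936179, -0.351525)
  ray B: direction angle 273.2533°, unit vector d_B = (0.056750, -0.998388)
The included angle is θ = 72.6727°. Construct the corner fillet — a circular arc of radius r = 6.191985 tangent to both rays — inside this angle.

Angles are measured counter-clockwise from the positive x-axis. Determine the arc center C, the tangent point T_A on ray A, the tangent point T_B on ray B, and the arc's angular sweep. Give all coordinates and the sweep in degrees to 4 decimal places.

center=(-7.8294,-26.6618) T_A=(-10.0060,-20.8650) T_B=(-1.6474,-26.3104) sweep=107.3273

bisector direction at 236.9170° = (-0.545854,-0.837880)
center distance |VC| = r/sin(θ/2) = 6.191985/sin(36.3364°) = 10.450178
C = V + |VC|·bis = (-7.8294,-26.6618)
T_A = V + ((C−V)·d_A)·d_A = V + 8.4182·d_A = (-10.0060,-20.8650)
T_B = V + ((C−V)·d_B)·d_B = V + 8.4182·d_B = (-1.6474,-26.3104)
sweep = 180° − θ = 107.3273°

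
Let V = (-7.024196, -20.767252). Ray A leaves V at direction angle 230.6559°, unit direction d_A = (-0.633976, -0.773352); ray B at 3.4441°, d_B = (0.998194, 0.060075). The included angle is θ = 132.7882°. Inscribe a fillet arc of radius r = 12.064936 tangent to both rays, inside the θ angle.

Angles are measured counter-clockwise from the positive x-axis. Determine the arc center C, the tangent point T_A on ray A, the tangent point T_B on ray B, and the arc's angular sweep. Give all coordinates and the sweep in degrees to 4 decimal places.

bisector direction at 297.0500° = (0.454768,-0.890610)
center distance |VC| = r/sin(θ/2) = 12.064936/sin(66.3941°) = 13.166706
C = V + |VC|·bis = (-1.0364,-32.4937)
T_A = V + ((C−V)·d_A)·d_A = V + 5.2725·d_A = (-10.3668,-24.8448)
T_B = V + ((C−V)·d_B)·d_B = V + 5.2725·d_B = (-1.7612,-20.4505)
sweep = 180° − θ = 47.2118°

center=(-1.0364,-32.4937) T_A=(-10.3668,-24.8448) T_B=(-1.7612,-20.4505) sweep=47.2118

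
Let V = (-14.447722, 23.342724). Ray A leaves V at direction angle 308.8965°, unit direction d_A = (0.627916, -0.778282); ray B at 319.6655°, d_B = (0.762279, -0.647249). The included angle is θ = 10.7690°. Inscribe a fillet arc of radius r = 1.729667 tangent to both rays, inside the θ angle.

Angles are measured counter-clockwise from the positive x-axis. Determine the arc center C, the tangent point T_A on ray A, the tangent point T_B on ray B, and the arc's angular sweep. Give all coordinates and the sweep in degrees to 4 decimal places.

bisector direction at 314.2810° = (0.698178,-0.715924)
center distance |VC| = r/sin(θ/2) = 1.729667/sin(5.3845°) = 18.432286
C = V + |VC|·bis = (-1.5787,10.1466)
T_A = V + ((C−V)·d_A)·d_A = V + 18.3510·d_A = (-2.9249,9.0605)
T_B = V + ((C−V)·d_B)·d_B = V + 18.3510·d_B = (-0.4592,11.4651)
sweep = 180° − θ = 169.2310°

center=(-1.5787,10.1466) T_A=(-2.9249,9.0605) T_B=(-0.4592,11.4651) sweep=169.2310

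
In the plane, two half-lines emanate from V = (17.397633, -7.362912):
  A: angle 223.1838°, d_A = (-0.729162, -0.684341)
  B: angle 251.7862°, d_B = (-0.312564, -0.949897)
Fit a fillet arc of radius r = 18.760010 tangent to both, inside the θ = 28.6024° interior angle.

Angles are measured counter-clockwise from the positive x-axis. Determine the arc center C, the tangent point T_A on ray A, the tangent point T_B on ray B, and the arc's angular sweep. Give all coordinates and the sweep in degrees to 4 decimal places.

center=(-23.4246,-71.4040) T_A=(-36.2629,-57.7249) T_B=(-5.6046,-77.2677) sweep=151.3976

bisector direction at 237.4850° = (-0.537520,-0.843251)
center distance |VC| = r/sin(θ/2) = 18.760010/sin(14.3012°) = 75.945521
C = V + |VC|·bis = (-23.4246,-71.4040)
T_A = V + ((C−V)·d_A)·d_A = V + 73.5920·d_A = (-36.2629,-57.7249)
T_B = V + ((C−V)·d_B)·d_B = V + 73.5920·d_B = (-5.6046,-77.2677)
sweep = 180° − θ = 151.3976°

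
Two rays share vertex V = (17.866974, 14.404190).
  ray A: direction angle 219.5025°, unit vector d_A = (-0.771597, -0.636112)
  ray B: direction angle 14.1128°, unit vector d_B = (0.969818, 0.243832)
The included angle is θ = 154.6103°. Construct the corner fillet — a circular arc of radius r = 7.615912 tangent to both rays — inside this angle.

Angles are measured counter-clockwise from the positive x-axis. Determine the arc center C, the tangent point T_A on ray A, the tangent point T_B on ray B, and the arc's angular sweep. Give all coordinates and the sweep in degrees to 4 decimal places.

bisector direction at 296.8076° = (0.450997,-0.892526)
center distance |VC| = r/sin(θ/2) = 7.615912/sin(77.3051°) = 7.806754
C = V + |VC|·bis = (21.3878,7.4365)
T_A = V + ((C−V)·d_A)·d_A = V + 1.7156·d_A = (16.5432,13.3129)
T_B = V + ((C−V)·d_B)·d_B = V + 1.7156·d_B = (19.5308,14.8225)
sweep = 180° − θ = 25.3897°

center=(21.3878,7.4365) T_A=(16.5432,13.3129) T_B=(19.5308,14.8225) sweep=25.3897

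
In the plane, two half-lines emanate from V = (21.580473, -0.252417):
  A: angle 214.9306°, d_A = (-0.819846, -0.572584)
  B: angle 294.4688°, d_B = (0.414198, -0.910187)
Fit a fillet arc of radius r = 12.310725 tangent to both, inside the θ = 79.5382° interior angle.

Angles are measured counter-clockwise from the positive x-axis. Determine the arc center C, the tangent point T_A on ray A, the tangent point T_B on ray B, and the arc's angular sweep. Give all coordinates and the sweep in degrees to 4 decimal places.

bisector direction at 254.6997° = (-0.263878,-0.964556)
center distance |VC| = r/sin(θ/2) = 12.310725/sin(39.7691°) = 19.244671
C = V + |VC|·bis = (16.5022,-18.8150)
T_A = V + ((C−V)·d_A)·d_A = V + 14.7920·d_A = (9.4533,-8.7221)
T_B = V + ((C−V)·d_B)·d_B = V + 14.7920·d_B = (27.7073,-13.7159)
sweep = 180° − θ = 100.4618°

center=(16.5022,-18.8150) T_A=(9.4533,-8.7221) T_B=(27.7073,-13.7159) sweep=100.4618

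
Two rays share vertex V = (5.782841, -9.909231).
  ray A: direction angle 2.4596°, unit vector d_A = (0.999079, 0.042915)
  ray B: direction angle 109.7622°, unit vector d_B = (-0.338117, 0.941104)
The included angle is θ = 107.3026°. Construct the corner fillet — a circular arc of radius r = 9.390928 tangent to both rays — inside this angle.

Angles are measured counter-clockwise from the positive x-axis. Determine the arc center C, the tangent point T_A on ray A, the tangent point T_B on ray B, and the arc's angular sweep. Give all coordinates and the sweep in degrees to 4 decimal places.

bisector direction at 56.1109° = (0.557587,0.830118)
center distance |VC| = r/sin(θ/2) = 9.390928/sin(53.6513°) = 11.659596
C = V + |VC|·bis = (12.2841,-0.2304)
T_A = V + ((C−V)·d_A)·d_A = V + 6.9106·d_A = (12.6871,-9.6127)
T_B = V + ((C−V)·d_B)·d_B = V + 6.9106·d_B = (3.4462,-3.4056)
sweep = 180° − θ = 72.6974°

center=(12.2841,-0.2304) T_A=(12.6871,-9.6127) T_B=(3.4462,-3.4056) sweep=72.6974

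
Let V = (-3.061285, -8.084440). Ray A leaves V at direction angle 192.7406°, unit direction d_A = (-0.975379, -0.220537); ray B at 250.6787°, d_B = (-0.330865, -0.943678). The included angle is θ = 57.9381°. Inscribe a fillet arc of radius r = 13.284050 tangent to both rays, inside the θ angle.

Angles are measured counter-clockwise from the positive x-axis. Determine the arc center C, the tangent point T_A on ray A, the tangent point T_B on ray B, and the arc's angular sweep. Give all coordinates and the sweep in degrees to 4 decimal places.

center=(-23.5365,-26.3333) T_A=(-26.4661,-13.3764) T_B=(-11.0006,-30.7286) sweep=122.0619

bisector direction at 221.7096° = (-0.746526,-0.665356)
center distance |VC| = r/sin(θ/2) = 13.284050/sin(28.9690°) = 27.427282
C = V + |VC|·bis = (-23.5365,-26.3333)
T_A = V + ((C−V)·d_A)·d_A = V + 23.9956·d_A = (-26.4661,-13.3764)
T_B = V + ((C−V)·d_B)·d_B = V + 23.9956·d_B = (-11.0006,-30.7286)
sweep = 180° − θ = 122.0619°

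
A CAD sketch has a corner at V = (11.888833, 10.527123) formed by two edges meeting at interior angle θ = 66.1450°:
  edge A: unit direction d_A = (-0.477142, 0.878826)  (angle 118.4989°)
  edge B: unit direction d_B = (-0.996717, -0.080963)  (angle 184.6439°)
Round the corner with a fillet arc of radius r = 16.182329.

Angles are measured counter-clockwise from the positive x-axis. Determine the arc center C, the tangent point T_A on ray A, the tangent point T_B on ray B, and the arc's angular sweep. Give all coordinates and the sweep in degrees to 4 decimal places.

bisector direction at 151.5714° = (-0.879411,0.476063)
center distance |VC| = r/sin(θ/2) = 16.182329/sin(33.0725°) = 29.654268
C = V + |VC|·bis = (-14.1895,24.6444)
T_A = V + ((C−V)·d_A)·d_A = V + 24.8497·d_A = (0.0320,32.3657)
T_B = V + ((C−V)·d_B)·d_B = V + 24.8497·d_B = (-12.8793,8.5152)
sweep = 180° − θ = 113.8550°

center=(-14.1895,24.6444) T_A=(0.0320,32.3657) T_B=(-12.8793,8.5152) sweep=113.8550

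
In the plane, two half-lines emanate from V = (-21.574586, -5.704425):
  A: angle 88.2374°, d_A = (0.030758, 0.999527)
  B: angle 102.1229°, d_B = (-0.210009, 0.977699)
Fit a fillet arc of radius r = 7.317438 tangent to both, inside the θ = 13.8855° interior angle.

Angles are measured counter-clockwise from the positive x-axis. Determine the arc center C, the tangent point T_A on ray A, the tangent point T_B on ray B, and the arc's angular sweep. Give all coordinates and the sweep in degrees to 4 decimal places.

bisector direction at 95.1801° = (-0.090288,0.995916)
center distance |VC| = r/sin(θ/2) = 7.317438/sin(6.9428°) = 60.535966
C = V + |VC|·bis = (-27.0402,54.5843)
T_A = V + ((C−V)·d_A)·d_A = V + 60.0921·d_A = (-19.7263,54.3592)
T_B = V + ((C−V)·d_B)·d_B = V + 60.0921·d_B = (-34.1945,53.0476)
sweep = 180° − θ = 166.1145°

center=(-27.0402,54.5843) T_A=(-19.7263,54.3592) T_B=(-34.1945,53.0476) sweep=166.1145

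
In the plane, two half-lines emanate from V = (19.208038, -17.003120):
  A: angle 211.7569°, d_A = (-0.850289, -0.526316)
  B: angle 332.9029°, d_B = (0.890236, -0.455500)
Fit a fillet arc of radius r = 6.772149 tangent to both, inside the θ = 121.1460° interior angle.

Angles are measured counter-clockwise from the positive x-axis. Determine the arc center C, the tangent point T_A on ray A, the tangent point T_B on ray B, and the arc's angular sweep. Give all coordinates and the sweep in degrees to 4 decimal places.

center=(19.5241,-24.7720) T_A=(15.9598,-19.0137) T_B=(22.6088,-18.7432) sweep=58.8540

bisector direction at 272.3299° = (0.040653,-0.999173)
center distance |VC| = r/sin(θ/2) = 6.772149/sin(60.5730°) = 7.775300
C = V + |VC|·bis = (19.5241,-24.7720)
T_A = V + ((C−V)·d_A)·d_A = V + 3.8201·d_A = (15.9598,-19.0137)
T_B = V + ((C−V)·d_B)·d_B = V + 3.8201·d_B = (22.6088,-18.7432)
sweep = 180° − θ = 58.8540°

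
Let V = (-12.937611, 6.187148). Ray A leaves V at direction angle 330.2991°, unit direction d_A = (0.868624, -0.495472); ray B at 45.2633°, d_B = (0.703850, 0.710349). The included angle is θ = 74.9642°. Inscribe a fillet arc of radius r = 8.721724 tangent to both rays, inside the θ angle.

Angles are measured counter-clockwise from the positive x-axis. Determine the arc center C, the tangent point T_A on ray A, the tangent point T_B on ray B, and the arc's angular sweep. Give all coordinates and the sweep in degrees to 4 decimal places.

center=(1.2633,8.1277) T_A=(-3.0581,0.5518) T_B=(-4.9322,14.2665) sweep=105.0358

bisector direction at 7.7812° = (0.990792,0.135390)
center distance |VC| = r/sin(θ/2) = 8.721724/sin(37.4821°) = 14.332835
C = V + |VC|·bis = (1.2633,8.1277)
T_A = V + ((C−V)·d_A)·d_A = V + 11.3737·d_A = (-3.0581,0.5518)
T_B = V + ((C−V)·d_B)·d_B = V + 11.3737·d_B = (-4.9322,14.2665)
sweep = 180° − θ = 105.0358°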